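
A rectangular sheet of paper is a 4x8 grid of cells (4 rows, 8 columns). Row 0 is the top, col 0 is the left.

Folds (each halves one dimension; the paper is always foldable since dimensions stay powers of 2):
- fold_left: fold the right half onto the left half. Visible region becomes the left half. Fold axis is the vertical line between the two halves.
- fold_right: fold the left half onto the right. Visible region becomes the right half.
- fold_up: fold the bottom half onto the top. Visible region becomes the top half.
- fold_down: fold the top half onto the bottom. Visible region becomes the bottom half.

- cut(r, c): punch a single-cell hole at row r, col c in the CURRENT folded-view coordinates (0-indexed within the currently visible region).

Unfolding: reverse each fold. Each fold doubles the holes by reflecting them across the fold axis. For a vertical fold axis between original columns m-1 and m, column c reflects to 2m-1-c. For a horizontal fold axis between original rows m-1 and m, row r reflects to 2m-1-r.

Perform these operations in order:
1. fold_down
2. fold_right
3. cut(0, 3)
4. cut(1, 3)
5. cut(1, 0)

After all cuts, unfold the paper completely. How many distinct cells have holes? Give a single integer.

Op 1 fold_down: fold axis h@2; visible region now rows[2,4) x cols[0,8) = 2x8
Op 2 fold_right: fold axis v@4; visible region now rows[2,4) x cols[4,8) = 2x4
Op 3 cut(0, 3): punch at orig (2,7); cuts so far [(2, 7)]; region rows[2,4) x cols[4,8) = 2x4
Op 4 cut(1, 3): punch at orig (3,7); cuts so far [(2, 7), (3, 7)]; region rows[2,4) x cols[4,8) = 2x4
Op 5 cut(1, 0): punch at orig (3,4); cuts so far [(2, 7), (3, 4), (3, 7)]; region rows[2,4) x cols[4,8) = 2x4
Unfold 1 (reflect across v@4): 6 holes -> [(2, 0), (2, 7), (3, 0), (3, 3), (3, 4), (3, 7)]
Unfold 2 (reflect across h@2): 12 holes -> [(0, 0), (0, 3), (0, 4), (0, 7), (1, 0), (1, 7), (2, 0), (2, 7), (3, 0), (3, 3), (3, 4), (3, 7)]

Answer: 12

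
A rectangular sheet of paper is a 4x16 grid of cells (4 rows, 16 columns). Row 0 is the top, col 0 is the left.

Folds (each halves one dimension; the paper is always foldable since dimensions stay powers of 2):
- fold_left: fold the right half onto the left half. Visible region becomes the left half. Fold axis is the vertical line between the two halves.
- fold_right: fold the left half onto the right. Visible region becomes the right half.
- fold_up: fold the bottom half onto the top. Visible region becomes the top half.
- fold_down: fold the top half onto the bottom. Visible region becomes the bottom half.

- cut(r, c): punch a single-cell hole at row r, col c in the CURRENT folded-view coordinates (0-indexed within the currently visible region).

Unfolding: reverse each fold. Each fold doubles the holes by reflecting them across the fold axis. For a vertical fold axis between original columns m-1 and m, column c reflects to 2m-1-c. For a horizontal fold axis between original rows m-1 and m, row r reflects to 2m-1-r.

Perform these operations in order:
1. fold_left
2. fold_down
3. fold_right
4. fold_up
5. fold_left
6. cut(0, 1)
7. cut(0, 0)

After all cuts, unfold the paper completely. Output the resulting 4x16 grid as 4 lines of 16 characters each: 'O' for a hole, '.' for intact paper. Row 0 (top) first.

Op 1 fold_left: fold axis v@8; visible region now rows[0,4) x cols[0,8) = 4x8
Op 2 fold_down: fold axis h@2; visible region now rows[2,4) x cols[0,8) = 2x8
Op 3 fold_right: fold axis v@4; visible region now rows[2,4) x cols[4,8) = 2x4
Op 4 fold_up: fold axis h@3; visible region now rows[2,3) x cols[4,8) = 1x4
Op 5 fold_left: fold axis v@6; visible region now rows[2,3) x cols[4,6) = 1x2
Op 6 cut(0, 1): punch at orig (2,5); cuts so far [(2, 5)]; region rows[2,3) x cols[4,6) = 1x2
Op 7 cut(0, 0): punch at orig (2,4); cuts so far [(2, 4), (2, 5)]; region rows[2,3) x cols[4,6) = 1x2
Unfold 1 (reflect across v@6): 4 holes -> [(2, 4), (2, 5), (2, 6), (2, 7)]
Unfold 2 (reflect across h@3): 8 holes -> [(2, 4), (2, 5), (2, 6), (2, 7), (3, 4), (3, 5), (3, 6), (3, 7)]
Unfold 3 (reflect across v@4): 16 holes -> [(2, 0), (2, 1), (2, 2), (2, 3), (2, 4), (2, 5), (2, 6), (2, 7), (3, 0), (3, 1), (3, 2), (3, 3), (3, 4), (3, 5), (3, 6), (3, 7)]
Unfold 4 (reflect across h@2): 32 holes -> [(0, 0), (0, 1), (0, 2), (0, 3), (0, 4), (0, 5), (0, 6), (0, 7), (1, 0), (1, 1), (1, 2), (1, 3), (1, 4), (1, 5), (1, 6), (1, 7), (2, 0), (2, 1), (2, 2), (2, 3), (2, 4), (2, 5), (2, 6), (2, 7), (3, 0), (3, 1), (3, 2), (3, 3), (3, 4), (3, 5), (3, 6), (3, 7)]
Unfold 5 (reflect across v@8): 64 holes -> [(0, 0), (0, 1), (0, 2), (0, 3), (0, 4), (0, 5), (0, 6), (0, 7), (0, 8), (0, 9), (0, 10), (0, 11), (0, 12), (0, 13), (0, 14), (0, 15), (1, 0), (1, 1), (1, 2), (1, 3), (1, 4), (1, 5), (1, 6), (1, 7), (1, 8), (1, 9), (1, 10), (1, 11), (1, 12), (1, 13), (1, 14), (1, 15), (2, 0), (2, 1), (2, 2), (2, 3), (2, 4), (2, 5), (2, 6), (2, 7), (2, 8), (2, 9), (2, 10), (2, 11), (2, 12), (2, 13), (2, 14), (2, 15), (3, 0), (3, 1), (3, 2), (3, 3), (3, 4), (3, 5), (3, 6), (3, 7), (3, 8), (3, 9), (3, 10), (3, 11), (3, 12), (3, 13), (3, 14), (3, 15)]

Answer: OOOOOOOOOOOOOOOO
OOOOOOOOOOOOOOOO
OOOOOOOOOOOOOOOO
OOOOOOOOOOOOOOOO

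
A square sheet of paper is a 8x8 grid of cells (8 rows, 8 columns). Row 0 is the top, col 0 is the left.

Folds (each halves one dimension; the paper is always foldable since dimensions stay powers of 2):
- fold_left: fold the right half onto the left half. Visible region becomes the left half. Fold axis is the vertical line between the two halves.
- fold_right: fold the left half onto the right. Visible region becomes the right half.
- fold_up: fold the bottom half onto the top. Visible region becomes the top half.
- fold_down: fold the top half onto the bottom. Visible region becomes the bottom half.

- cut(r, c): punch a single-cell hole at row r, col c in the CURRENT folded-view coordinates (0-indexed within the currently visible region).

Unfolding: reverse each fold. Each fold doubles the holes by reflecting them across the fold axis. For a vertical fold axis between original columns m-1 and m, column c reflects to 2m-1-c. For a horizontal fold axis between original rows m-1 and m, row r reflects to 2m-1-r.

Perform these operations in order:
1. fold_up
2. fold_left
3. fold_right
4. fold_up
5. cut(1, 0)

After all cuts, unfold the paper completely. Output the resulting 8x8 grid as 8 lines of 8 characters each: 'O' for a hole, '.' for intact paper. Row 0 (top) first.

Answer: ........
.OO..OO.
.OO..OO.
........
........
.OO..OO.
.OO..OO.
........

Derivation:
Op 1 fold_up: fold axis h@4; visible region now rows[0,4) x cols[0,8) = 4x8
Op 2 fold_left: fold axis v@4; visible region now rows[0,4) x cols[0,4) = 4x4
Op 3 fold_right: fold axis v@2; visible region now rows[0,4) x cols[2,4) = 4x2
Op 4 fold_up: fold axis h@2; visible region now rows[0,2) x cols[2,4) = 2x2
Op 5 cut(1, 0): punch at orig (1,2); cuts so far [(1, 2)]; region rows[0,2) x cols[2,4) = 2x2
Unfold 1 (reflect across h@2): 2 holes -> [(1, 2), (2, 2)]
Unfold 2 (reflect across v@2): 4 holes -> [(1, 1), (1, 2), (2, 1), (2, 2)]
Unfold 3 (reflect across v@4): 8 holes -> [(1, 1), (1, 2), (1, 5), (1, 6), (2, 1), (2, 2), (2, 5), (2, 6)]
Unfold 4 (reflect across h@4): 16 holes -> [(1, 1), (1, 2), (1, 5), (1, 6), (2, 1), (2, 2), (2, 5), (2, 6), (5, 1), (5, 2), (5, 5), (5, 6), (6, 1), (6, 2), (6, 5), (6, 6)]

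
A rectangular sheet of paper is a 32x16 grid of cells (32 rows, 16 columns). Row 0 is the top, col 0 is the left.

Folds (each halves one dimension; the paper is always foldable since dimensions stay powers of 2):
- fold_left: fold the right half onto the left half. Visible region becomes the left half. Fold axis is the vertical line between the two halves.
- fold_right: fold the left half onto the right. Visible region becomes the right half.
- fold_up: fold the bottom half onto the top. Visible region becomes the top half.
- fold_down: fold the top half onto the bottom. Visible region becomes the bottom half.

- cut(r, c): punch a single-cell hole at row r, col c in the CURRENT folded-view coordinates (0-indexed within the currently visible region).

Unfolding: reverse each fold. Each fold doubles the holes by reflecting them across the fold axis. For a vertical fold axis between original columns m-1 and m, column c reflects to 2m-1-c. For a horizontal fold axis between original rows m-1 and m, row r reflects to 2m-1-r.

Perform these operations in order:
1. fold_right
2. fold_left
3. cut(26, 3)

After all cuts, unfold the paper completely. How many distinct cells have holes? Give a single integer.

Answer: 4

Derivation:
Op 1 fold_right: fold axis v@8; visible region now rows[0,32) x cols[8,16) = 32x8
Op 2 fold_left: fold axis v@12; visible region now rows[0,32) x cols[8,12) = 32x4
Op 3 cut(26, 3): punch at orig (26,11); cuts so far [(26, 11)]; region rows[0,32) x cols[8,12) = 32x4
Unfold 1 (reflect across v@12): 2 holes -> [(26, 11), (26, 12)]
Unfold 2 (reflect across v@8): 4 holes -> [(26, 3), (26, 4), (26, 11), (26, 12)]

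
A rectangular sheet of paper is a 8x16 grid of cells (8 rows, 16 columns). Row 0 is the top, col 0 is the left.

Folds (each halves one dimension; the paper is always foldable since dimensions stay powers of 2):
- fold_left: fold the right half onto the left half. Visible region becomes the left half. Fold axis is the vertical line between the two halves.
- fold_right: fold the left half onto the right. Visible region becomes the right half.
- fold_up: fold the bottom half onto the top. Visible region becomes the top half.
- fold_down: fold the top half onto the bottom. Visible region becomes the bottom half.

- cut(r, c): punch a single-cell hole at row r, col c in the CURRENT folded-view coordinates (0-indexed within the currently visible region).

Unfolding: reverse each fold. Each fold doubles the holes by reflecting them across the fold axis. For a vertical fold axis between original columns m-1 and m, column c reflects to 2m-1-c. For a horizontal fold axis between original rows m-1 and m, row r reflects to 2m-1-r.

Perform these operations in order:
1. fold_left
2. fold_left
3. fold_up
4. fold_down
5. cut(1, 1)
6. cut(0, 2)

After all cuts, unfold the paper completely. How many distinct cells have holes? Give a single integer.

Answer: 32

Derivation:
Op 1 fold_left: fold axis v@8; visible region now rows[0,8) x cols[0,8) = 8x8
Op 2 fold_left: fold axis v@4; visible region now rows[0,8) x cols[0,4) = 8x4
Op 3 fold_up: fold axis h@4; visible region now rows[0,4) x cols[0,4) = 4x4
Op 4 fold_down: fold axis h@2; visible region now rows[2,4) x cols[0,4) = 2x4
Op 5 cut(1, 1): punch at orig (3,1); cuts so far [(3, 1)]; region rows[2,4) x cols[0,4) = 2x4
Op 6 cut(0, 2): punch at orig (2,2); cuts so far [(2, 2), (3, 1)]; region rows[2,4) x cols[0,4) = 2x4
Unfold 1 (reflect across h@2): 4 holes -> [(0, 1), (1, 2), (2, 2), (3, 1)]
Unfold 2 (reflect across h@4): 8 holes -> [(0, 1), (1, 2), (2, 2), (3, 1), (4, 1), (5, 2), (6, 2), (7, 1)]
Unfold 3 (reflect across v@4): 16 holes -> [(0, 1), (0, 6), (1, 2), (1, 5), (2, 2), (2, 5), (3, 1), (3, 6), (4, 1), (4, 6), (5, 2), (5, 5), (6, 2), (6, 5), (7, 1), (7, 6)]
Unfold 4 (reflect across v@8): 32 holes -> [(0, 1), (0, 6), (0, 9), (0, 14), (1, 2), (1, 5), (1, 10), (1, 13), (2, 2), (2, 5), (2, 10), (2, 13), (3, 1), (3, 6), (3, 9), (3, 14), (4, 1), (4, 6), (4, 9), (4, 14), (5, 2), (5, 5), (5, 10), (5, 13), (6, 2), (6, 5), (6, 10), (6, 13), (7, 1), (7, 6), (7, 9), (7, 14)]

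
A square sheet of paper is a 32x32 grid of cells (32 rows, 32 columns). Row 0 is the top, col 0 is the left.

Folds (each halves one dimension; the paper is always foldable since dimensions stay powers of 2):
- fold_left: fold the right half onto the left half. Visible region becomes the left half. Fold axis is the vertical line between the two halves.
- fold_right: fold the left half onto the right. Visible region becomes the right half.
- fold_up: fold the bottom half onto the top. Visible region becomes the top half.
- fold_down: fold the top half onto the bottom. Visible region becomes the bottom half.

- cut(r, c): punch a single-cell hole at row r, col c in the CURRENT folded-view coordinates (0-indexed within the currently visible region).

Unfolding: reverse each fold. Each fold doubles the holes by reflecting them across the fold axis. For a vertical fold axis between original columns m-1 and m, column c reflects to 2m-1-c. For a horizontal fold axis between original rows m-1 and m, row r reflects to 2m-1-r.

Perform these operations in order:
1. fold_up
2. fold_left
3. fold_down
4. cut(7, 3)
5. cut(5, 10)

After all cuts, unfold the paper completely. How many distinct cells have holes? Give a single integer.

Op 1 fold_up: fold axis h@16; visible region now rows[0,16) x cols[0,32) = 16x32
Op 2 fold_left: fold axis v@16; visible region now rows[0,16) x cols[0,16) = 16x16
Op 3 fold_down: fold axis h@8; visible region now rows[8,16) x cols[0,16) = 8x16
Op 4 cut(7, 3): punch at orig (15,3); cuts so far [(15, 3)]; region rows[8,16) x cols[0,16) = 8x16
Op 5 cut(5, 10): punch at orig (13,10); cuts so far [(13, 10), (15, 3)]; region rows[8,16) x cols[0,16) = 8x16
Unfold 1 (reflect across h@8): 4 holes -> [(0, 3), (2, 10), (13, 10), (15, 3)]
Unfold 2 (reflect across v@16): 8 holes -> [(0, 3), (0, 28), (2, 10), (2, 21), (13, 10), (13, 21), (15, 3), (15, 28)]
Unfold 3 (reflect across h@16): 16 holes -> [(0, 3), (0, 28), (2, 10), (2, 21), (13, 10), (13, 21), (15, 3), (15, 28), (16, 3), (16, 28), (18, 10), (18, 21), (29, 10), (29, 21), (31, 3), (31, 28)]

Answer: 16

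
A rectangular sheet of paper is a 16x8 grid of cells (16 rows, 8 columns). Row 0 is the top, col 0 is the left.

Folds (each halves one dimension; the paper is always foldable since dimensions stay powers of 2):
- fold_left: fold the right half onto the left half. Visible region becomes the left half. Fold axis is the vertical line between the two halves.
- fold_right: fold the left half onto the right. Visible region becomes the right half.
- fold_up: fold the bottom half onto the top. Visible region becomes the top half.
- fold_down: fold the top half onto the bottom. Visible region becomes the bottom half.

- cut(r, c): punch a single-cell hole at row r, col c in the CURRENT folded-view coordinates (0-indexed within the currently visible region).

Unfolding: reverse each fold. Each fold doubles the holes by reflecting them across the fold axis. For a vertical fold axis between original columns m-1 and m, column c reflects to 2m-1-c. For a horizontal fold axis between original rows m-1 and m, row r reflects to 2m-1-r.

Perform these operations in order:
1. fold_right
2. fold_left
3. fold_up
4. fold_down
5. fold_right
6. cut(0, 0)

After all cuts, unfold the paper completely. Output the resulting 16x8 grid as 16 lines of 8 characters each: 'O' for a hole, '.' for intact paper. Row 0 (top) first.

Answer: ........
........
........
OOOOOOOO
OOOOOOOO
........
........
........
........
........
........
OOOOOOOO
OOOOOOOO
........
........
........

Derivation:
Op 1 fold_right: fold axis v@4; visible region now rows[0,16) x cols[4,8) = 16x4
Op 2 fold_left: fold axis v@6; visible region now rows[0,16) x cols[4,6) = 16x2
Op 3 fold_up: fold axis h@8; visible region now rows[0,8) x cols[4,6) = 8x2
Op 4 fold_down: fold axis h@4; visible region now rows[4,8) x cols[4,6) = 4x2
Op 5 fold_right: fold axis v@5; visible region now rows[4,8) x cols[5,6) = 4x1
Op 6 cut(0, 0): punch at orig (4,5); cuts so far [(4, 5)]; region rows[4,8) x cols[5,6) = 4x1
Unfold 1 (reflect across v@5): 2 holes -> [(4, 4), (4, 5)]
Unfold 2 (reflect across h@4): 4 holes -> [(3, 4), (3, 5), (4, 4), (4, 5)]
Unfold 3 (reflect across h@8): 8 holes -> [(3, 4), (3, 5), (4, 4), (4, 5), (11, 4), (11, 5), (12, 4), (12, 5)]
Unfold 4 (reflect across v@6): 16 holes -> [(3, 4), (3, 5), (3, 6), (3, 7), (4, 4), (4, 5), (4, 6), (4, 7), (11, 4), (11, 5), (11, 6), (11, 7), (12, 4), (12, 5), (12, 6), (12, 7)]
Unfold 5 (reflect across v@4): 32 holes -> [(3, 0), (3, 1), (3, 2), (3, 3), (3, 4), (3, 5), (3, 6), (3, 7), (4, 0), (4, 1), (4, 2), (4, 3), (4, 4), (4, 5), (4, 6), (4, 7), (11, 0), (11, 1), (11, 2), (11, 3), (11, 4), (11, 5), (11, 6), (11, 7), (12, 0), (12, 1), (12, 2), (12, 3), (12, 4), (12, 5), (12, 6), (12, 7)]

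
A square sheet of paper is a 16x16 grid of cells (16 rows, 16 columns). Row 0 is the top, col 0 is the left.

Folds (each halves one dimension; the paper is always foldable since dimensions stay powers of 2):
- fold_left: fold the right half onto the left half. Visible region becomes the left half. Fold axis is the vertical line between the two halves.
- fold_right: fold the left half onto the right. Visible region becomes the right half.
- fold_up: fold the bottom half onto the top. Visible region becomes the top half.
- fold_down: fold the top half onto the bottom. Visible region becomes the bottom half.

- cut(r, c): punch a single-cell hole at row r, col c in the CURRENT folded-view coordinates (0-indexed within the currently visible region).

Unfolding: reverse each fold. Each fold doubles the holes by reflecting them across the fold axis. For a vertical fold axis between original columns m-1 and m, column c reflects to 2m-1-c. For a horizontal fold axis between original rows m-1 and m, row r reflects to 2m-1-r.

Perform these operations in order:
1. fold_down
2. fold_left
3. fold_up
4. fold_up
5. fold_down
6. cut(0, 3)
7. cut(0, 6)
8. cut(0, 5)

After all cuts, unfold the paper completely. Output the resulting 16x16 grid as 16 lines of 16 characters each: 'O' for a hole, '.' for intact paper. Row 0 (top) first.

Answer: ...O.OO..OO.O...
...O.OO..OO.O...
...O.OO..OO.O...
...O.OO..OO.O...
...O.OO..OO.O...
...O.OO..OO.O...
...O.OO..OO.O...
...O.OO..OO.O...
...O.OO..OO.O...
...O.OO..OO.O...
...O.OO..OO.O...
...O.OO..OO.O...
...O.OO..OO.O...
...O.OO..OO.O...
...O.OO..OO.O...
...O.OO..OO.O...

Derivation:
Op 1 fold_down: fold axis h@8; visible region now rows[8,16) x cols[0,16) = 8x16
Op 2 fold_left: fold axis v@8; visible region now rows[8,16) x cols[0,8) = 8x8
Op 3 fold_up: fold axis h@12; visible region now rows[8,12) x cols[0,8) = 4x8
Op 4 fold_up: fold axis h@10; visible region now rows[8,10) x cols[0,8) = 2x8
Op 5 fold_down: fold axis h@9; visible region now rows[9,10) x cols[0,8) = 1x8
Op 6 cut(0, 3): punch at orig (9,3); cuts so far [(9, 3)]; region rows[9,10) x cols[0,8) = 1x8
Op 7 cut(0, 6): punch at orig (9,6); cuts so far [(9, 3), (9, 6)]; region rows[9,10) x cols[0,8) = 1x8
Op 8 cut(0, 5): punch at orig (9,5); cuts so far [(9, 3), (9, 5), (9, 6)]; region rows[9,10) x cols[0,8) = 1x8
Unfold 1 (reflect across h@9): 6 holes -> [(8, 3), (8, 5), (8, 6), (9, 3), (9, 5), (9, 6)]
Unfold 2 (reflect across h@10): 12 holes -> [(8, 3), (8, 5), (8, 6), (9, 3), (9, 5), (9, 6), (10, 3), (10, 5), (10, 6), (11, 3), (11, 5), (11, 6)]
Unfold 3 (reflect across h@12): 24 holes -> [(8, 3), (8, 5), (8, 6), (9, 3), (9, 5), (9, 6), (10, 3), (10, 5), (10, 6), (11, 3), (11, 5), (11, 6), (12, 3), (12, 5), (12, 6), (13, 3), (13, 5), (13, 6), (14, 3), (14, 5), (14, 6), (15, 3), (15, 5), (15, 6)]
Unfold 4 (reflect across v@8): 48 holes -> [(8, 3), (8, 5), (8, 6), (8, 9), (8, 10), (8, 12), (9, 3), (9, 5), (9, 6), (9, 9), (9, 10), (9, 12), (10, 3), (10, 5), (10, 6), (10, 9), (10, 10), (10, 12), (11, 3), (11, 5), (11, 6), (11, 9), (11, 10), (11, 12), (12, 3), (12, 5), (12, 6), (12, 9), (12, 10), (12, 12), (13, 3), (13, 5), (13, 6), (13, 9), (13, 10), (13, 12), (14, 3), (14, 5), (14, 6), (14, 9), (14, 10), (14, 12), (15, 3), (15, 5), (15, 6), (15, 9), (15, 10), (15, 12)]
Unfold 5 (reflect across h@8): 96 holes -> [(0, 3), (0, 5), (0, 6), (0, 9), (0, 10), (0, 12), (1, 3), (1, 5), (1, 6), (1, 9), (1, 10), (1, 12), (2, 3), (2, 5), (2, 6), (2, 9), (2, 10), (2, 12), (3, 3), (3, 5), (3, 6), (3, 9), (3, 10), (3, 12), (4, 3), (4, 5), (4, 6), (4, 9), (4, 10), (4, 12), (5, 3), (5, 5), (5, 6), (5, 9), (5, 10), (5, 12), (6, 3), (6, 5), (6, 6), (6, 9), (6, 10), (6, 12), (7, 3), (7, 5), (7, 6), (7, 9), (7, 10), (7, 12), (8, 3), (8, 5), (8, 6), (8, 9), (8, 10), (8, 12), (9, 3), (9, 5), (9, 6), (9, 9), (9, 10), (9, 12), (10, 3), (10, 5), (10, 6), (10, 9), (10, 10), (10, 12), (11, 3), (11, 5), (11, 6), (11, 9), (11, 10), (11, 12), (12, 3), (12, 5), (12, 6), (12, 9), (12, 10), (12, 12), (13, 3), (13, 5), (13, 6), (13, 9), (13, 10), (13, 12), (14, 3), (14, 5), (14, 6), (14, 9), (14, 10), (14, 12), (15, 3), (15, 5), (15, 6), (15, 9), (15, 10), (15, 12)]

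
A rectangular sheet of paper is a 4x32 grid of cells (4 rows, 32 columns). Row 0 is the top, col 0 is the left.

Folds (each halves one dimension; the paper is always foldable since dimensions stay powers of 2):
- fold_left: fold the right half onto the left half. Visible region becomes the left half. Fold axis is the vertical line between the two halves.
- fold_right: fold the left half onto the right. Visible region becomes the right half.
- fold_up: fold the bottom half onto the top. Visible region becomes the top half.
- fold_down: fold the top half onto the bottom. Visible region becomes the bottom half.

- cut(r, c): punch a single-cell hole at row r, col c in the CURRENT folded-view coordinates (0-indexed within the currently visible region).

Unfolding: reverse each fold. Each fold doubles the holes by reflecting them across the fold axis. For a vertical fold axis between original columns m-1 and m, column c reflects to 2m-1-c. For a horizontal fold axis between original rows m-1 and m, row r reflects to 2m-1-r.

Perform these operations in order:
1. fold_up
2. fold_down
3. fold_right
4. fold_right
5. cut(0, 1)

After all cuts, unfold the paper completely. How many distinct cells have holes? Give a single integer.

Answer: 16

Derivation:
Op 1 fold_up: fold axis h@2; visible region now rows[0,2) x cols[0,32) = 2x32
Op 2 fold_down: fold axis h@1; visible region now rows[1,2) x cols[0,32) = 1x32
Op 3 fold_right: fold axis v@16; visible region now rows[1,2) x cols[16,32) = 1x16
Op 4 fold_right: fold axis v@24; visible region now rows[1,2) x cols[24,32) = 1x8
Op 5 cut(0, 1): punch at orig (1,25); cuts so far [(1, 25)]; region rows[1,2) x cols[24,32) = 1x8
Unfold 1 (reflect across v@24): 2 holes -> [(1, 22), (1, 25)]
Unfold 2 (reflect across v@16): 4 holes -> [(1, 6), (1, 9), (1, 22), (1, 25)]
Unfold 3 (reflect across h@1): 8 holes -> [(0, 6), (0, 9), (0, 22), (0, 25), (1, 6), (1, 9), (1, 22), (1, 25)]
Unfold 4 (reflect across h@2): 16 holes -> [(0, 6), (0, 9), (0, 22), (0, 25), (1, 6), (1, 9), (1, 22), (1, 25), (2, 6), (2, 9), (2, 22), (2, 25), (3, 6), (3, 9), (3, 22), (3, 25)]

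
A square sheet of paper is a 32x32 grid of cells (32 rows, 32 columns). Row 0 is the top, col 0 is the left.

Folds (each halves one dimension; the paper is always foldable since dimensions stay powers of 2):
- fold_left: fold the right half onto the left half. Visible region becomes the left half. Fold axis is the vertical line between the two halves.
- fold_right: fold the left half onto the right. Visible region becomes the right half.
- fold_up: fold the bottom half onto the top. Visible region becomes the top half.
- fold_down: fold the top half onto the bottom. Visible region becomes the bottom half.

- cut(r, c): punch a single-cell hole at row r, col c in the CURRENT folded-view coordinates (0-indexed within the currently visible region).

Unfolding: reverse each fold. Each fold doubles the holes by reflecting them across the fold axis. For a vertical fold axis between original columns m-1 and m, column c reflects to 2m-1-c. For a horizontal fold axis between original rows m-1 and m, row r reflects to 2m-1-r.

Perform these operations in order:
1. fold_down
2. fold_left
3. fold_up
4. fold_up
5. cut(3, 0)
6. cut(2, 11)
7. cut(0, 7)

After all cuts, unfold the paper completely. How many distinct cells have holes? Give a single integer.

Answer: 48

Derivation:
Op 1 fold_down: fold axis h@16; visible region now rows[16,32) x cols[0,32) = 16x32
Op 2 fold_left: fold axis v@16; visible region now rows[16,32) x cols[0,16) = 16x16
Op 3 fold_up: fold axis h@24; visible region now rows[16,24) x cols[0,16) = 8x16
Op 4 fold_up: fold axis h@20; visible region now rows[16,20) x cols[0,16) = 4x16
Op 5 cut(3, 0): punch at orig (19,0); cuts so far [(19, 0)]; region rows[16,20) x cols[0,16) = 4x16
Op 6 cut(2, 11): punch at orig (18,11); cuts so far [(18, 11), (19, 0)]; region rows[16,20) x cols[0,16) = 4x16
Op 7 cut(0, 7): punch at orig (16,7); cuts so far [(16, 7), (18, 11), (19, 0)]; region rows[16,20) x cols[0,16) = 4x16
Unfold 1 (reflect across h@20): 6 holes -> [(16, 7), (18, 11), (19, 0), (20, 0), (21, 11), (23, 7)]
Unfold 2 (reflect across h@24): 12 holes -> [(16, 7), (18, 11), (19, 0), (20, 0), (21, 11), (23, 7), (24, 7), (26, 11), (27, 0), (28, 0), (29, 11), (31, 7)]
Unfold 3 (reflect across v@16): 24 holes -> [(16, 7), (16, 24), (18, 11), (18, 20), (19, 0), (19, 31), (20, 0), (20, 31), (21, 11), (21, 20), (23, 7), (23, 24), (24, 7), (24, 24), (26, 11), (26, 20), (27, 0), (27, 31), (28, 0), (28, 31), (29, 11), (29, 20), (31, 7), (31, 24)]
Unfold 4 (reflect across h@16): 48 holes -> [(0, 7), (0, 24), (2, 11), (2, 20), (3, 0), (3, 31), (4, 0), (4, 31), (5, 11), (5, 20), (7, 7), (7, 24), (8, 7), (8, 24), (10, 11), (10, 20), (11, 0), (11, 31), (12, 0), (12, 31), (13, 11), (13, 20), (15, 7), (15, 24), (16, 7), (16, 24), (18, 11), (18, 20), (19, 0), (19, 31), (20, 0), (20, 31), (21, 11), (21, 20), (23, 7), (23, 24), (24, 7), (24, 24), (26, 11), (26, 20), (27, 0), (27, 31), (28, 0), (28, 31), (29, 11), (29, 20), (31, 7), (31, 24)]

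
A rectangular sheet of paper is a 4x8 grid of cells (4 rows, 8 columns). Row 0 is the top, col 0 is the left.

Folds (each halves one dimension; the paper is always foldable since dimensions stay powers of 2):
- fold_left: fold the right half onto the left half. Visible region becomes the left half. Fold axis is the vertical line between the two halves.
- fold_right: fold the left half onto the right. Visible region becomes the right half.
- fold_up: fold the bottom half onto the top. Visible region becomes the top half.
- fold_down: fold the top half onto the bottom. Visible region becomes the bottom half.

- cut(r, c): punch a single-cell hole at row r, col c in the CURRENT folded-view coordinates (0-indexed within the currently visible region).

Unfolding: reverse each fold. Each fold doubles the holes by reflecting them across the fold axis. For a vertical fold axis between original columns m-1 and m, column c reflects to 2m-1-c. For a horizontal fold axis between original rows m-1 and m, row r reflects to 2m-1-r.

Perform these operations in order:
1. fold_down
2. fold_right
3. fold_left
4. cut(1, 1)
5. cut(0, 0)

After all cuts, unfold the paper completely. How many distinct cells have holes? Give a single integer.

Op 1 fold_down: fold axis h@2; visible region now rows[2,4) x cols[0,8) = 2x8
Op 2 fold_right: fold axis v@4; visible region now rows[2,4) x cols[4,8) = 2x4
Op 3 fold_left: fold axis v@6; visible region now rows[2,4) x cols[4,6) = 2x2
Op 4 cut(1, 1): punch at orig (3,5); cuts so far [(3, 5)]; region rows[2,4) x cols[4,6) = 2x2
Op 5 cut(0, 0): punch at orig (2,4); cuts so far [(2, 4), (3, 5)]; region rows[2,4) x cols[4,6) = 2x2
Unfold 1 (reflect across v@6): 4 holes -> [(2, 4), (2, 7), (3, 5), (3, 6)]
Unfold 2 (reflect across v@4): 8 holes -> [(2, 0), (2, 3), (2, 4), (2, 7), (3, 1), (3, 2), (3, 5), (3, 6)]
Unfold 3 (reflect across h@2): 16 holes -> [(0, 1), (0, 2), (0, 5), (0, 6), (1, 0), (1, 3), (1, 4), (1, 7), (2, 0), (2, 3), (2, 4), (2, 7), (3, 1), (3, 2), (3, 5), (3, 6)]

Answer: 16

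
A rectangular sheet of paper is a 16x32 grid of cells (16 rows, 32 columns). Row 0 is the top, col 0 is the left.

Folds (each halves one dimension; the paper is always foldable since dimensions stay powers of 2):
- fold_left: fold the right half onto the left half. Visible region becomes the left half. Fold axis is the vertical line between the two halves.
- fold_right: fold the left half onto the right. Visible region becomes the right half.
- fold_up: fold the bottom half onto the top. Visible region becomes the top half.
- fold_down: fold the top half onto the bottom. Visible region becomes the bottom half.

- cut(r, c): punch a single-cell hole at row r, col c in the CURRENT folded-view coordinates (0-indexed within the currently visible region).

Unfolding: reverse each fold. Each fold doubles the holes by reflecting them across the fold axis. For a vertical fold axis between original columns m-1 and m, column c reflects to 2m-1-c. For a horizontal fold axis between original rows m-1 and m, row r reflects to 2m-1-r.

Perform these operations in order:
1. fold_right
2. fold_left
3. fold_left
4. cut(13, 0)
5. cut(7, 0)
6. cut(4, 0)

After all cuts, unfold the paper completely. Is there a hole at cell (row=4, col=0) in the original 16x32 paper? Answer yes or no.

Op 1 fold_right: fold axis v@16; visible region now rows[0,16) x cols[16,32) = 16x16
Op 2 fold_left: fold axis v@24; visible region now rows[0,16) x cols[16,24) = 16x8
Op 3 fold_left: fold axis v@20; visible region now rows[0,16) x cols[16,20) = 16x4
Op 4 cut(13, 0): punch at orig (13,16); cuts so far [(13, 16)]; region rows[0,16) x cols[16,20) = 16x4
Op 5 cut(7, 0): punch at orig (7,16); cuts so far [(7, 16), (13, 16)]; region rows[0,16) x cols[16,20) = 16x4
Op 6 cut(4, 0): punch at orig (4,16); cuts so far [(4, 16), (7, 16), (13, 16)]; region rows[0,16) x cols[16,20) = 16x4
Unfold 1 (reflect across v@20): 6 holes -> [(4, 16), (4, 23), (7, 16), (7, 23), (13, 16), (13, 23)]
Unfold 2 (reflect across v@24): 12 holes -> [(4, 16), (4, 23), (4, 24), (4, 31), (7, 16), (7, 23), (7, 24), (7, 31), (13, 16), (13, 23), (13, 24), (13, 31)]
Unfold 3 (reflect across v@16): 24 holes -> [(4, 0), (4, 7), (4, 8), (4, 15), (4, 16), (4, 23), (4, 24), (4, 31), (7, 0), (7, 7), (7, 8), (7, 15), (7, 16), (7, 23), (7, 24), (7, 31), (13, 0), (13, 7), (13, 8), (13, 15), (13, 16), (13, 23), (13, 24), (13, 31)]
Holes: [(4, 0), (4, 7), (4, 8), (4, 15), (4, 16), (4, 23), (4, 24), (4, 31), (7, 0), (7, 7), (7, 8), (7, 15), (7, 16), (7, 23), (7, 24), (7, 31), (13, 0), (13, 7), (13, 8), (13, 15), (13, 16), (13, 23), (13, 24), (13, 31)]

Answer: yes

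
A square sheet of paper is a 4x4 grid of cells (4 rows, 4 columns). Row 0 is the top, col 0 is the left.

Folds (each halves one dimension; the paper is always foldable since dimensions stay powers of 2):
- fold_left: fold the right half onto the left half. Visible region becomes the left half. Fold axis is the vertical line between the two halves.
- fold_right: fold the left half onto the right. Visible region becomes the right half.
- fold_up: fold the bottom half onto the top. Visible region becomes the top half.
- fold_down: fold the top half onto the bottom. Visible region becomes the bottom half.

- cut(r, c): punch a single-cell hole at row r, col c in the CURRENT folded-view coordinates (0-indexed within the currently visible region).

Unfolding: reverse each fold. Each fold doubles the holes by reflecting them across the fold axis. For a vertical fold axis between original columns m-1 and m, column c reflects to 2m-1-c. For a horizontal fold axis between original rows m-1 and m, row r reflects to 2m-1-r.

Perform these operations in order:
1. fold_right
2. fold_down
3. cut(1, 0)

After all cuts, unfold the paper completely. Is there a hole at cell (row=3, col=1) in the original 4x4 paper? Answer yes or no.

Answer: yes

Derivation:
Op 1 fold_right: fold axis v@2; visible region now rows[0,4) x cols[2,4) = 4x2
Op 2 fold_down: fold axis h@2; visible region now rows[2,4) x cols[2,4) = 2x2
Op 3 cut(1, 0): punch at orig (3,2); cuts so far [(3, 2)]; region rows[2,4) x cols[2,4) = 2x2
Unfold 1 (reflect across h@2): 2 holes -> [(0, 2), (3, 2)]
Unfold 2 (reflect across v@2): 4 holes -> [(0, 1), (0, 2), (3, 1), (3, 2)]
Holes: [(0, 1), (0, 2), (3, 1), (3, 2)]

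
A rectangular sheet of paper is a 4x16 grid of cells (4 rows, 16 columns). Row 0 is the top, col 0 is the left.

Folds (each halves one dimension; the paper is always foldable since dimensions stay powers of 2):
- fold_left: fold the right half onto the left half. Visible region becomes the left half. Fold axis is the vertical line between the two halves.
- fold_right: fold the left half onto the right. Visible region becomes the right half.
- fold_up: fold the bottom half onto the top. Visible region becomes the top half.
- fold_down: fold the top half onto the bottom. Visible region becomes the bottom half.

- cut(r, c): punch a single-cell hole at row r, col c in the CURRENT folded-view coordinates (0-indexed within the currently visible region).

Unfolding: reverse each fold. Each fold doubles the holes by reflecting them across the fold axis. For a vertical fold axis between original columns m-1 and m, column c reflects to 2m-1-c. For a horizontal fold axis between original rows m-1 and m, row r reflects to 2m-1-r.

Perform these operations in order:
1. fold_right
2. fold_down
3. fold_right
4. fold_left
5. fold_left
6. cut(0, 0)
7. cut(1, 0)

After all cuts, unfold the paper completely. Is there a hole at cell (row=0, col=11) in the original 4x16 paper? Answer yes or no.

Op 1 fold_right: fold axis v@8; visible region now rows[0,4) x cols[8,16) = 4x8
Op 2 fold_down: fold axis h@2; visible region now rows[2,4) x cols[8,16) = 2x8
Op 3 fold_right: fold axis v@12; visible region now rows[2,4) x cols[12,16) = 2x4
Op 4 fold_left: fold axis v@14; visible region now rows[2,4) x cols[12,14) = 2x2
Op 5 fold_left: fold axis v@13; visible region now rows[2,4) x cols[12,13) = 2x1
Op 6 cut(0, 0): punch at orig (2,12); cuts so far [(2, 12)]; region rows[2,4) x cols[12,13) = 2x1
Op 7 cut(1, 0): punch at orig (3,12); cuts so far [(2, 12), (3, 12)]; region rows[2,4) x cols[12,13) = 2x1
Unfold 1 (reflect across v@13): 4 holes -> [(2, 12), (2, 13), (3, 12), (3, 13)]
Unfold 2 (reflect across v@14): 8 holes -> [(2, 12), (2, 13), (2, 14), (2, 15), (3, 12), (3, 13), (3, 14), (3, 15)]
Unfold 3 (reflect across v@12): 16 holes -> [(2, 8), (2, 9), (2, 10), (2, 11), (2, 12), (2, 13), (2, 14), (2, 15), (3, 8), (3, 9), (3, 10), (3, 11), (3, 12), (3, 13), (3, 14), (3, 15)]
Unfold 4 (reflect across h@2): 32 holes -> [(0, 8), (0, 9), (0, 10), (0, 11), (0, 12), (0, 13), (0, 14), (0, 15), (1, 8), (1, 9), (1, 10), (1, 11), (1, 12), (1, 13), (1, 14), (1, 15), (2, 8), (2, 9), (2, 10), (2, 11), (2, 12), (2, 13), (2, 14), (2, 15), (3, 8), (3, 9), (3, 10), (3, 11), (3, 12), (3, 13), (3, 14), (3, 15)]
Unfold 5 (reflect across v@8): 64 holes -> [(0, 0), (0, 1), (0, 2), (0, 3), (0, 4), (0, 5), (0, 6), (0, 7), (0, 8), (0, 9), (0, 10), (0, 11), (0, 12), (0, 13), (0, 14), (0, 15), (1, 0), (1, 1), (1, 2), (1, 3), (1, 4), (1, 5), (1, 6), (1, 7), (1, 8), (1, 9), (1, 10), (1, 11), (1, 12), (1, 13), (1, 14), (1, 15), (2, 0), (2, 1), (2, 2), (2, 3), (2, 4), (2, 5), (2, 6), (2, 7), (2, 8), (2, 9), (2, 10), (2, 11), (2, 12), (2, 13), (2, 14), (2, 15), (3, 0), (3, 1), (3, 2), (3, 3), (3, 4), (3, 5), (3, 6), (3, 7), (3, 8), (3, 9), (3, 10), (3, 11), (3, 12), (3, 13), (3, 14), (3, 15)]
Holes: [(0, 0), (0, 1), (0, 2), (0, 3), (0, 4), (0, 5), (0, 6), (0, 7), (0, 8), (0, 9), (0, 10), (0, 11), (0, 12), (0, 13), (0, 14), (0, 15), (1, 0), (1, 1), (1, 2), (1, 3), (1, 4), (1, 5), (1, 6), (1, 7), (1, 8), (1, 9), (1, 10), (1, 11), (1, 12), (1, 13), (1, 14), (1, 15), (2, 0), (2, 1), (2, 2), (2, 3), (2, 4), (2, 5), (2, 6), (2, 7), (2, 8), (2, 9), (2, 10), (2, 11), (2, 12), (2, 13), (2, 14), (2, 15), (3, 0), (3, 1), (3, 2), (3, 3), (3, 4), (3, 5), (3, 6), (3, 7), (3, 8), (3, 9), (3, 10), (3, 11), (3, 12), (3, 13), (3, 14), (3, 15)]

Answer: yes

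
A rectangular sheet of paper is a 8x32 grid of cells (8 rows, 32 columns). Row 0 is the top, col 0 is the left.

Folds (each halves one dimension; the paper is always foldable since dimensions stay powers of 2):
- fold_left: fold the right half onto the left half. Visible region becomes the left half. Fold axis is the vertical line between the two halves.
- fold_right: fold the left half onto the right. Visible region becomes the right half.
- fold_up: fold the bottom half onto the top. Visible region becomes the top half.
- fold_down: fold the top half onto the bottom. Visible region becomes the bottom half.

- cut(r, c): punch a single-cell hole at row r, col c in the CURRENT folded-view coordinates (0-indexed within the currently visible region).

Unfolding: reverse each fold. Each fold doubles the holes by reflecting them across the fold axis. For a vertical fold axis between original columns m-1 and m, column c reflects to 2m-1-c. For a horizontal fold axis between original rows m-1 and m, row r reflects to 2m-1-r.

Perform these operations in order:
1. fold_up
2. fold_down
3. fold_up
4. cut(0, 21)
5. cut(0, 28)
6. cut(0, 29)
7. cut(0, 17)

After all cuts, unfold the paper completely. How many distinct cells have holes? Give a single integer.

Answer: 32

Derivation:
Op 1 fold_up: fold axis h@4; visible region now rows[0,4) x cols[0,32) = 4x32
Op 2 fold_down: fold axis h@2; visible region now rows[2,4) x cols[0,32) = 2x32
Op 3 fold_up: fold axis h@3; visible region now rows[2,3) x cols[0,32) = 1x32
Op 4 cut(0, 21): punch at orig (2,21); cuts so far [(2, 21)]; region rows[2,3) x cols[0,32) = 1x32
Op 5 cut(0, 28): punch at orig (2,28); cuts so far [(2, 21), (2, 28)]; region rows[2,3) x cols[0,32) = 1x32
Op 6 cut(0, 29): punch at orig (2,29); cuts so far [(2, 21), (2, 28), (2, 29)]; region rows[2,3) x cols[0,32) = 1x32
Op 7 cut(0, 17): punch at orig (2,17); cuts so far [(2, 17), (2, 21), (2, 28), (2, 29)]; region rows[2,3) x cols[0,32) = 1x32
Unfold 1 (reflect across h@3): 8 holes -> [(2, 17), (2, 21), (2, 28), (2, 29), (3, 17), (3, 21), (3, 28), (3, 29)]
Unfold 2 (reflect across h@2): 16 holes -> [(0, 17), (0, 21), (0, 28), (0, 29), (1, 17), (1, 21), (1, 28), (1, 29), (2, 17), (2, 21), (2, 28), (2, 29), (3, 17), (3, 21), (3, 28), (3, 29)]
Unfold 3 (reflect across h@4): 32 holes -> [(0, 17), (0, 21), (0, 28), (0, 29), (1, 17), (1, 21), (1, 28), (1, 29), (2, 17), (2, 21), (2, 28), (2, 29), (3, 17), (3, 21), (3, 28), (3, 29), (4, 17), (4, 21), (4, 28), (4, 29), (5, 17), (5, 21), (5, 28), (5, 29), (6, 17), (6, 21), (6, 28), (6, 29), (7, 17), (7, 21), (7, 28), (7, 29)]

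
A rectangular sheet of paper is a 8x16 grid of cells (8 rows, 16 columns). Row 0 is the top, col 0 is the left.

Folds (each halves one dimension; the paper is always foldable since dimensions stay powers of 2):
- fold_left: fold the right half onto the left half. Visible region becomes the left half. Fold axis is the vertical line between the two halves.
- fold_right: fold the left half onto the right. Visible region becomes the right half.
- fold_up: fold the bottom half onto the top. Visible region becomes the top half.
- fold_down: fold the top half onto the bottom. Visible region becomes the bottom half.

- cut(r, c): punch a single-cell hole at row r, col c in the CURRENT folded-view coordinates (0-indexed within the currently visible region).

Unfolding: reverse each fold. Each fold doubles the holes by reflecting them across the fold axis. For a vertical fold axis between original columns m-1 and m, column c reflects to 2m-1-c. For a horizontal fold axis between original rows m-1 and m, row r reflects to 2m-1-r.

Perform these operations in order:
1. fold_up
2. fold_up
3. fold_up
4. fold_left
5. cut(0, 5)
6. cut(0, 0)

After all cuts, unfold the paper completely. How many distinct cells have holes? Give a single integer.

Answer: 32

Derivation:
Op 1 fold_up: fold axis h@4; visible region now rows[0,4) x cols[0,16) = 4x16
Op 2 fold_up: fold axis h@2; visible region now rows[0,2) x cols[0,16) = 2x16
Op 3 fold_up: fold axis h@1; visible region now rows[0,1) x cols[0,16) = 1x16
Op 4 fold_left: fold axis v@8; visible region now rows[0,1) x cols[0,8) = 1x8
Op 5 cut(0, 5): punch at orig (0,5); cuts so far [(0, 5)]; region rows[0,1) x cols[0,8) = 1x8
Op 6 cut(0, 0): punch at orig (0,0); cuts so far [(0, 0), (0, 5)]; region rows[0,1) x cols[0,8) = 1x8
Unfold 1 (reflect across v@8): 4 holes -> [(0, 0), (0, 5), (0, 10), (0, 15)]
Unfold 2 (reflect across h@1): 8 holes -> [(0, 0), (0, 5), (0, 10), (0, 15), (1, 0), (1, 5), (1, 10), (1, 15)]
Unfold 3 (reflect across h@2): 16 holes -> [(0, 0), (0, 5), (0, 10), (0, 15), (1, 0), (1, 5), (1, 10), (1, 15), (2, 0), (2, 5), (2, 10), (2, 15), (3, 0), (3, 5), (3, 10), (3, 15)]
Unfold 4 (reflect across h@4): 32 holes -> [(0, 0), (0, 5), (0, 10), (0, 15), (1, 0), (1, 5), (1, 10), (1, 15), (2, 0), (2, 5), (2, 10), (2, 15), (3, 0), (3, 5), (3, 10), (3, 15), (4, 0), (4, 5), (4, 10), (4, 15), (5, 0), (5, 5), (5, 10), (5, 15), (6, 0), (6, 5), (6, 10), (6, 15), (7, 0), (7, 5), (7, 10), (7, 15)]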